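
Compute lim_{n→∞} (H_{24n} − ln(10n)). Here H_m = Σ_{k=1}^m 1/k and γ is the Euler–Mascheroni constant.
lim = ln(12/5) + γ

By Euler-Maclaurin, H_m = ln m + γ + O(1/m). So
  H_{24n} − ln(10n) = ln(24n) + γ − ln(10n) + O(1/n)
                       = ln(24/10) + γ + O(1/n).
Hence the limit is ln(24/10) + γ (= ln(12/5)).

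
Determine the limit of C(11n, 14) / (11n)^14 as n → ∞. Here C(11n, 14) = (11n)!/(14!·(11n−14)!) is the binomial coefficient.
lim = 1/14! = 1/87178291200

With N = 11n → ∞: C(N, 14) / N^14 = [N(N−1)…(N−13)] / (14! · N^14) = (1/14!) · 1 · (1 − 1/(11n)) · … · (1 − 13/(11n)). Each factor → 1 as N → ∞, so the limit is 1/14! = 1/87178291200.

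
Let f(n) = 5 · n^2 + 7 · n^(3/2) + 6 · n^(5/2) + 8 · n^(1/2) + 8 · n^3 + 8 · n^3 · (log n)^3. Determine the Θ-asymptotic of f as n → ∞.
f(n) ∈ Θ(n^3 · (log n)^3)

Compare the terms by growth order. For large n, n^a · (log n)^b dominates n^a' · (log n)^b' iff a > a', or (a = a' and b > b'). Ranking the 6 terms shows the dominant one is 8 · n^3 · (log n)^3. Hence f(n) ∈ Θ(n^3 · (log n)^3).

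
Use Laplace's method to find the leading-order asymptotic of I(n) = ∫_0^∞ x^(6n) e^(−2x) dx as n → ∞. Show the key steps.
I(n) ~ (sqrt(2π·6n) / 2) · (6n/(2e))^(6n)

Write the integrand as exp(6n ln x − 2x) and set f(x) = 6n ln x − 2x. Then f'(x) = 6n/x − 2 = 0 at x* = 6n/2, and f''(x*) = −6n/x*^2 = −2^2/(6n). Laplace's method (interior maximum) gives
  I(n) ~ e^(f(x*)) · sqrt(2π / |f''(x*)|)
        = exp(6n ln(6n/2) − 6n) · sqrt(2π · 6n / 2^2)
        = (6n/2)^(6n) e^(−6n) · sqrt(2π·6n) / 2
        = (sqrt(2π·6n) / 2) · (6n/(2e))^(6n).
This matches Γ(6n+1)/2^(6n+1) with Stirling applied to Γ.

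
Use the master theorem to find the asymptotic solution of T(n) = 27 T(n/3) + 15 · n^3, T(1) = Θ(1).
T(n) = Θ(n^3 log n)

log_3 27 = 3, and f(n) = 15 · n^3 = Θ(n^(log_3 27)). This is Case 2 of the master theorem: T(n) = Θ(f(n) · log n) = Θ(n^3 log n).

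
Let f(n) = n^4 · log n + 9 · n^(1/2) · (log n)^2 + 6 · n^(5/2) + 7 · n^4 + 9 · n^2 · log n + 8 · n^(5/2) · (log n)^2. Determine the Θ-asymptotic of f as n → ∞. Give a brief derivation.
f(n) ∈ Θ(n^4 · log n)

Compare the terms by growth order. For large n, n^a · (log n)^b dominates n^a' · (log n)^b' iff a > a', or (a = a' and b > b'). Ranking the 6 terms shows the dominant one is n^4 · log n. Hence f(n) ∈ Θ(n^4 · log n).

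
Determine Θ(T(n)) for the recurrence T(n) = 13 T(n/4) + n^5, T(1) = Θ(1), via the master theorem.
T(n) = Θ(n^5)

log_4 13 ≈ 1.850. f(n) = n^5 dominates n^(log_4 13) since 5 > 1.850, and the regularity condition a·f(n/b) = 13·(n/4)^5 = (13/1024)·n^5 ≤ c·f(n) holds with c = 13/1024 ≈ 0.0127 < 1. So this is Case 3: T(n) = Θ(f(n)) = Θ(n^5).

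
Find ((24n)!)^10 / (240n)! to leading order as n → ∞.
((24n)!)^10/(240n)! ~ ((2π·24n)^(9/2) / sqrt(10)) · 10^(−10·24n)  →  0

Write N = 24n. Stirling: N! ~ sqrt(2π N)(N/e)^N and (10N)! ~ sqrt(2π·10N)·(10N/e)^(10N).
  (N!)^10/(10N)! ~ (2π N)^(10/2) (N/e)^(10N) / [sqrt(2π·10N) (10N/e)^(10N)]
     = (2π N)^(10/2) / sqrt(2π·10N) · (N/(10N))^(10N)
     = (2π N)^((10−1)/2) / sqrt(10) · 10^(−10N).
Since 10^10 > 1, the factor 10^(−10N) decays exponentially, so the ratio → 0. Substituting N = 24n gives the stated form.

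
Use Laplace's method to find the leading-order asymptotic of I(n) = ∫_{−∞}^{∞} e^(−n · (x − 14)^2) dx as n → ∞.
I(n) = sqrt(π/n)

Here φ(x) = (x − 14)^2 has its unique minimum at x* = 14 with φ(x*) = 0 and φ''(x*) = 2. Laplace's method gives
  I(n) ~ e^(−n φ(x*)) · sqrt(2π / (n · φ''(x*))) = sqrt(2π / (2n)) = sqrt(π/n).
This is exact: substituting u = (x − 14)·sqrt(n) gives I(n) = (1/sqrt(n)) ∫_{−∞}^{∞} e^(−u^2) du = sqrt(π/n).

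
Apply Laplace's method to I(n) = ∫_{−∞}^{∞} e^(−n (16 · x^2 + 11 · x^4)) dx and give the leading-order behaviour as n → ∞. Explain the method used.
I(n) ~ sqrt(π/(16n))

φ(x) = 16 · x^2 + 11 · x^4 has its unique global minimum at x* = 0 (since φ'(x) = 32x + 44x^3 = 0 only at x = 0 for real x with both coefficients positive, and φ → ∞ as |x| → ∞). At x* = 0, φ(0) = 0 and φ''(0) = 32. Laplace's method then gives
  I(n) ~ sqrt(2π / (n · φ''(0))) · e^(−n φ(0)) = sqrt(2π / (32n)) = sqrt(π/(16n)).
The 11 · x^4 term contributes only at subleading order (an O(1/n) relative correction).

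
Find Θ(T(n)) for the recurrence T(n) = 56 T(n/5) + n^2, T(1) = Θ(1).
T(n) = Θ(n^(log_5 56))

Master theorem: compare f(n) = n^2 to n^(log_5 56) where log_5 56 ≈ 2.501. Since 2 < log_5 56, we have f(n) = O(n^(log_5 56 − ε)) for some ε > 0 — Case 1. Hence T(n) = Θ(n^(log_5 56)).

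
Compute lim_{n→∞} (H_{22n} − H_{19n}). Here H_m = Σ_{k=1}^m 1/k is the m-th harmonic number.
lim = ln(22/19)

Euler-Maclaurin gives H_m = ln m + γ + 1/(2m) + O(1/m^2). The γ and O(1/m) terms cancel in the difference:
  H_{22n} − H_{19n} = ln(22n) − ln(19n) + O(1/n) = ln(22/19) + O(1/n).
Hence the limit is ln(22/19).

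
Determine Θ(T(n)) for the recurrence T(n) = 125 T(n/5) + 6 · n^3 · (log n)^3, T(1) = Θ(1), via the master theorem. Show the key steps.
T(n) = Θ(n^3 · (log n)^4)

Here log_5 125 = 3 and f(n) = 6 · n^3 · (log n)^3 = Θ(n^(log_5 125) · (log n)^3). This is the extended Case 2 of the master theorem (f matches the critical exponent up to log factors), giving T(n) = Θ(n^(log_5 125) · (log n)^(3+1)) = Θ(n^3 · (log n)^4).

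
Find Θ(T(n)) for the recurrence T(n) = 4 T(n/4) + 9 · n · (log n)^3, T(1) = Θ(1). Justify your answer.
T(n) = Θ(n · (log n)^4)

Here log_4 4 = 1 and f(n) = 9 · n · (log n)^3 = Θ(n^(log_4 4) · (log n)^3). This is the extended Case 2 of the master theorem (f matches the critical exponent up to log factors), giving T(n) = Θ(n^(log_4 4) · (log n)^(3+1)) = Θ(n · (log n)^4).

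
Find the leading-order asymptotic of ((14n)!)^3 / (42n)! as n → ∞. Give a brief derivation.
((14n)!)^3/(42n)! ~ ((2π·14n)^(2/2) / sqrt(3)) · 3^(−3·14n)  →  0

Write N = 14n. Stirling: N! ~ sqrt(2π N)(N/e)^N and (3N)! ~ sqrt(2π·3N)·(3N/e)^(3N).
  (N!)^3/(3N)! ~ (2π N)^(3/2) (N/e)^(3N) / [sqrt(2π·3N) (3N/e)^(3N)]
     = (2π N)^(3/2) / sqrt(2π·3N) · (N/(3N))^(3N)
     = (2π N)^((3−1)/2) / sqrt(3) · 3^(−3N).
Since 3^3 > 1, the factor 3^(−3N) decays exponentially, so the ratio → 0. Substituting N = 14n gives the stated form.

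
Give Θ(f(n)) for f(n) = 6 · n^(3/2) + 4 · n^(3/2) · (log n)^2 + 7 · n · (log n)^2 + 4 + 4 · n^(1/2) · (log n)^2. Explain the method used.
f(n) ∈ Θ(n^(3/2) · (log n)^2)

Compare the terms by growth order. For large n, n^a · (log n)^b dominates n^a' · (log n)^b' iff a > a', or (a = a' and b > b'). Ranking the 5 terms shows the dominant one is 4 · n^(3/2) · (log n)^2. Hence f(n) ∈ Θ(n^(3/2) · (log n)^2).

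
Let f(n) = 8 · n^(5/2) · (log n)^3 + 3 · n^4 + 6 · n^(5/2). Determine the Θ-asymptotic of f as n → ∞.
f(n) ∈ Θ(n^4)

Compare the terms by growth order. For large n, n^a · (log n)^b dominates n^a' · (log n)^b' iff a > a', or (a = a' and b > b'). Ranking the 3 terms shows the dominant one is 3 · n^4. Hence f(n) ∈ Θ(n^4).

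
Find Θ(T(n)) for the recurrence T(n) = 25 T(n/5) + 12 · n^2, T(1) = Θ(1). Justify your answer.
T(n) = Θ(n^2 log n)

log_5 25 = 2, and f(n) = 12 · n^2 = Θ(n^(log_5 25)). This is Case 2 of the master theorem: T(n) = Θ(f(n) · log n) = Θ(n^2 log n).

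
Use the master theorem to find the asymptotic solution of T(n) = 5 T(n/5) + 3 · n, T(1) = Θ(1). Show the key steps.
T(n) = Θ(n log n)

log_5 5 = 1, and f(n) = 3 · n = Θ(n^(log_5 5)). This is Case 2 of the master theorem: T(n) = Θ(f(n) · log n) = Θ(n log n).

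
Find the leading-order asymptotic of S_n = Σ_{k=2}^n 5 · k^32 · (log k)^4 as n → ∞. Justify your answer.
S_n ~ 5 · n^33 · (log n)^4 / 33

By integral comparison, S_n = ∫_1^n 5 · x^32 · (log x)^4 dx + O(n^32 · (log n)^4). For the integral, the leading term of ∫_1^n x^32 (log x)^4 dx is n^33/33 · (log n)^4 (by repeated integration by parts; each step lowers the log-exponent and produces a relatively O(1/log n) correction). Hence S_n ~ 5 · n^33 · (log n)^4 / 33.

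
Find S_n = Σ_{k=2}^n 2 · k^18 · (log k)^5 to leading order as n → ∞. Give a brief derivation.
S_n ~ 2 · n^19 · (log n)^5 / 19

By integral comparison, S_n = ∫_1^n 2 · x^18 · (log x)^5 dx + O(n^18 · (log n)^5). For the integral, the leading term of ∫_1^n x^18 (log x)^5 dx is n^19/19 · (log n)^5 (by repeated integration by parts; each step lowers the log-exponent and produces a relatively O(1/log n) correction). Hence S_n ~ 2 · n^19 · (log n)^5 / 19.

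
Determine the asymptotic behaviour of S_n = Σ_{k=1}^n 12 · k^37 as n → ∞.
S_n ~ 6 · n^38 / 19

By integral comparison (Euler-Maclaurin), Σ_{k=1}^n 12 · k^37 = 12 · ∫_0^n x^37 dx + O(n^37) = 12 · n^38/38 = 6 · n^38 / 19 + O(n^37). (Equivalently, Faulhaber's formula gives the same leading term.)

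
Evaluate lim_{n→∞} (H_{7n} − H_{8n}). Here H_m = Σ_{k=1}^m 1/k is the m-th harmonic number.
lim = ln(7/8)

Euler-Maclaurin gives H_m = ln m + γ + 1/(2m) + O(1/m^2). The γ and O(1/m) terms cancel in the difference:
  H_{7n} − H_{8n} = ln(7n) − ln(8n) + O(1/n) = ln(7/8) + O(1/n).
Hence the limit is ln(7/8).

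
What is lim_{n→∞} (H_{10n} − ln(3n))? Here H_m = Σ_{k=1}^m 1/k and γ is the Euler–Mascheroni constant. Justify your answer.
lim = ln(10/3) + γ

By Euler-Maclaurin, H_m = ln m + γ + O(1/m). So
  H_{10n} − ln(3n) = ln(10n) + γ − ln(3n) + O(1/n)
                       = ln(10/3) + γ + O(1/n).
Hence the limit is ln(10/3) + γ.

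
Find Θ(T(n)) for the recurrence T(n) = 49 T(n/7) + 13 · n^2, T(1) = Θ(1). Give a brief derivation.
T(n) = Θ(n^2 log n)

log_7 49 = 2, and f(n) = 13 · n^2 = Θ(n^(log_7 49)). This is Case 2 of the master theorem: T(n) = Θ(f(n) · log n) = Θ(n^2 log n).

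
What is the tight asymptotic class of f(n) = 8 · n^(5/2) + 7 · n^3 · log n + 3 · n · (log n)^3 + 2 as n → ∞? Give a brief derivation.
f(n) ∈ Θ(n^3 · log n)

Compare the terms by growth order. For large n, n^a · (log n)^b dominates n^a' · (log n)^b' iff a > a', or (a = a' and b > b'). Ranking the 4 terms shows the dominant one is 7 · n^3 · log n. Hence f(n) ∈ Θ(n^3 · log n).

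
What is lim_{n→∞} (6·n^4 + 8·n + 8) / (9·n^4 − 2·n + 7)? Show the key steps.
lim = 6/9 = 2/3

For large n the leading n^4 terms dominate both numerator and denominator. Dividing top and bottom by n^4, every other term tends to 0, leaving 6/9 = 2/3.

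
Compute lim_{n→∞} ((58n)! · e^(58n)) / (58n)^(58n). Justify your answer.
lim = ∞

Stirling: (58n)! ~ sqrt(2π·58n) · (58n/e)^(58n). Hence
  (58n)! · e^(58n) / (58n)^(58n) ~ sqrt(2π·58n) = sqrt(2π·58) · sqrt(n) → ∞.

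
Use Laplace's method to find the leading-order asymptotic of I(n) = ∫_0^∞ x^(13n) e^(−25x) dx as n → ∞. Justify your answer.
I(n) ~ (sqrt(2π·13n) / 25) · (13n/(25e))^(13n)

Write the integrand as exp(13n ln x − 25x) and set f(x) = 13n ln x − 25x. Then f'(x) = 13n/x − 25 = 0 at x* = 13n/25, and f''(x*) = −13n/x*^2 = −25^2/(13n). Laplace's method (interior maximum) gives
  I(n) ~ e^(f(x*)) · sqrt(2π / |f''(x*)|)
        = exp(13n ln(13n/25) − 13n) · sqrt(2π · 13n / 25^2)
        = (13n/25)^(13n) e^(−13n) · sqrt(2π·13n) / 25
        = (sqrt(2π·13n) / 25) · (13n/(25e))^(13n).
This matches Γ(13n+1)/25^(13n+1) with Stirling applied to Γ.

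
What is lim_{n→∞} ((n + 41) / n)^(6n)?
lim = e^246

Rewrite as (1 + 41/n)^(6n). By the standard limit (1 + x/n)^n → e^x, we have (1 + 41/n)^n → e^41, and raising to the 6th power gives e^246.
More precisely, ln[(1 + 41/n)^(6n)] = 6n · ln(1 + 41/n) = 6n · (41/n + O(1/n^2)) = 246 + O(1/n) → 246.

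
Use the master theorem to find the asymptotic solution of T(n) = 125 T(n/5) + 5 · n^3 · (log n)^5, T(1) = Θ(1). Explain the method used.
T(n) = Θ(n^3 · (log n)^6)

Here log_5 125 = 3 and f(n) = 5 · n^3 · (log n)^5 = Θ(n^(log_5 125) · (log n)^5). This is the extended Case 2 of the master theorem (f matches the critical exponent up to log factors), giving T(n) = Θ(n^(log_5 125) · (log n)^(5+1)) = Θ(n^3 · (log n)^6).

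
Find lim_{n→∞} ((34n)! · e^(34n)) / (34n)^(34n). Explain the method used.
lim = ∞

Stirling: (34n)! ~ sqrt(2π·34n) · (34n/e)^(34n). Hence
  (34n)! · e^(34n) / (34n)^(34n) ~ sqrt(2π·34n) = sqrt(2π·34) · sqrt(n) → ∞.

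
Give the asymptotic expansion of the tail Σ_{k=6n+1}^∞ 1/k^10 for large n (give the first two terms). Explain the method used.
Σ_{k>6n} 1/k^10 = 1/(9 · (6n)^9) − 1/(2 · (6n)^10) + O(1/(6n)^11)

Compare to the integral: ∫_{6n}^∞ x^(−10) dx = [−x^(−9)/9]_{6n}^∞ = 1/((10−1)·(6n)^9). The Euler-Maclaurin correction adds −f(6n)/2 = −1/(2·(6n)^10). Euler-Maclaurin then gives
  Σ_{k>6n} 1/k^10 = ∫_{6n}^∞ dx/x^10 − 1/(2·(6n)^10) + O(1/(6n)^11).
(Equivalently this is ζ(10) − Σ_{k≤6n} 1/k^10.)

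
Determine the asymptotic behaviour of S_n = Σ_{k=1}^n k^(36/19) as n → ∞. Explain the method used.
S_n ~ (19/55) · n^(55/19)

Integral comparison: Σ_{k=1}^n k^(36/19) = ∫_0^n x^(36/19) dx + O(n^(36/19)). The integral is n^(1 + 36/19) / (1 + 36/19) = n^((36+19)/19) / ((36+19)/19) = (19/55) · n^(55/19).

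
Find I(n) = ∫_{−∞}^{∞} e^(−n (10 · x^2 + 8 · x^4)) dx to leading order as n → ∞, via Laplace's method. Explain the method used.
I(n) ~ sqrt(π/(10n))

φ(x) = 10 · x^2 + 8 · x^4 has its unique global minimum at x* = 0 (since φ'(x) = 20x + 32x^3 = 0 only at x = 0 for real x with both coefficients positive, and φ → ∞ as |x| → ∞). At x* = 0, φ(0) = 0 and φ''(0) = 20. Laplace's method then gives
  I(n) ~ sqrt(2π / (n · φ''(0))) · e^(−n φ(0)) = sqrt(2π / (20n)) = sqrt(π/(10n)).
The 8 · x^4 term contributes only at subleading order (an O(1/n) relative correction).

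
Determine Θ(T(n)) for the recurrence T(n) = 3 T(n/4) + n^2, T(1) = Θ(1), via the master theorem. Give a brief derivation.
T(n) = Θ(n^2)

log_4 3 ≈ 0.792. f(n) = n^2 dominates n^(log_4 3) since 2 > 0.792, and the regularity condition a·f(n/b) = 3·(n/4)^2 = (3/16)·n^2 ≤ c·f(n) holds with c = 3/16 ≈ 0.188 < 1. So this is Case 3: T(n) = Θ(f(n)) = Θ(n^2).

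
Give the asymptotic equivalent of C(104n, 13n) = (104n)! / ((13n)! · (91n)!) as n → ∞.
C(104n, 13n) ~ (16777216/823543)^(13n) · sqrt(4/(7π·13n))

Write N = 13n. Apply Stirling to each factorial:
  (8N)! ~ sqrt(2π·8N) · (8N/e)^(8N),
  N! ~ sqrt(2π N) · (N/e)^N,
  (7N)! ~ sqrt(2π·7N) · (7N/e)^(7N).
The exponential factors combine to (8N)^(8N) / (N^N · (7N)^(7N)) = 8^(8N)/7^(7N) = (8^8/7^7)^N = (16777216/823543)^N.
The square-root prefactors combine to sqrt(2π·8N) / (sqrt(2π N)·sqrt(2π·7N)) = sqrt(8 / (2π·7·N)) = sqrt(4/(7π·13n)).
Substituting N = 13n: C(104n, 13n) ~ (16777216/823543)^(13n) · sqrt(4/(7π·13n)).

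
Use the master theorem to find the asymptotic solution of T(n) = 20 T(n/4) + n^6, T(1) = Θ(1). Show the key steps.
T(n) = Θ(n^6)

log_4 20 ≈ 2.161. f(n) = n^6 dominates n^(log_4 20) since 6 > 2.161, and the regularity condition a·f(n/b) = 20·(n/4)^6 = (20/4096)·n^6 ≤ c·f(n) holds with c = 20/4096 ≈ 0.00488 < 1. So this is Case 3: T(n) = Θ(f(n)) = Θ(n^6).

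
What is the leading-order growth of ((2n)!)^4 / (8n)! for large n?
((2n)!)^4/(8n)! ~ ((2π·2n)^(3/2) / 2) · 4^(−4·2n)  →  0

Write N = 2n. Stirling: N! ~ sqrt(2π N)(N/e)^N and (4N)! ~ sqrt(2π·4N)·(4N/e)^(4N).
  (N!)^4/(4N)! ~ (2π N)^(4/2) (N/e)^(4N) / [sqrt(2π·4N) (4N/e)^(4N)]
     = (2π N)^(4/2) / sqrt(2π·4N) · (N/(4N))^(4N)
     = (2π N)^((4−1)/2) / 2 · 4^(−4N).
Since 4^4 > 1, the factor 4^(−4N) decays exponentially, so the ratio → 0. Substituting N = 2n gives the stated form.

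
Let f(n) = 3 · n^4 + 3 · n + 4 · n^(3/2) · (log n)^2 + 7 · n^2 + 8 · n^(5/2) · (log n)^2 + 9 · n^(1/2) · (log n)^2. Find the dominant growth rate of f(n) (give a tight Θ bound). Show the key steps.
f(n) ∈ Θ(n^4)

Compare the terms by growth order. For large n, n^a · (log n)^b dominates n^a' · (log n)^b' iff a > a', or (a = a' and b > b'). Ranking the 6 terms shows the dominant one is 3 · n^4. Hence f(n) ∈ Θ(n^4).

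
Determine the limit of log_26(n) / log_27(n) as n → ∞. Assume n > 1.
lim = ln(27) / ln(26) = log_26(27)

Change of base: log_26(n) = ln n / ln 26 and log_27(n) = ln n / ln 27. The ratio is (ln n / ln 26) · (ln 27 / ln n) = ln 27 / ln 26, a constant independent of n. So the limit is ln 27 / ln 26 = log_26(27).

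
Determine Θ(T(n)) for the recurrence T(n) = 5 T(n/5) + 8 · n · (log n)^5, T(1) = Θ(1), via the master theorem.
T(n) = Θ(n · (log n)^6)

Here log_5 5 = 1 and f(n) = 8 · n · (log n)^5 = Θ(n^(log_5 5) · (log n)^5). This is the extended Case 2 of the master theorem (f matches the critical exponent up to log factors), giving T(n) = Θ(n^(log_5 5) · (log n)^(5+1)) = Θ(n · (log n)^6).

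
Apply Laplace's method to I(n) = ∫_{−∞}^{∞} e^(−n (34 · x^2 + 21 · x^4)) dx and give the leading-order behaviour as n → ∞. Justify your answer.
I(n) ~ sqrt(π/(34n))

φ(x) = 34 · x^2 + 21 · x^4 has its unique global minimum at x* = 0 (since φ'(x) = 68x + 84x^3 = 0 only at x = 0 for real x with both coefficients positive, and φ → ∞ as |x| → ∞). At x* = 0, φ(0) = 0 and φ''(0) = 68. Laplace's method then gives
  I(n) ~ sqrt(2π / (n · φ''(0))) · e^(−n φ(0)) = sqrt(2π / (68n)) = sqrt(π/(34n)).
The 21 · x^4 term contributes only at subleading order (an O(1/n) relative correction).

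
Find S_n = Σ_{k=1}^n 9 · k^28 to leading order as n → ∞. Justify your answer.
S_n ~ 9 · n^29 / 29

By integral comparison (Euler-Maclaurin), Σ_{k=1}^n 9 · k^28 = 9 · ∫_0^n x^28 dx + O(n^28) = 9 · n^29/29 + O(n^28). (Equivalently, Faulhaber's formula gives the same leading term.)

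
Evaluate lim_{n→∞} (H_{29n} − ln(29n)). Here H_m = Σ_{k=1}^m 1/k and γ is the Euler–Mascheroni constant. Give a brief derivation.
lim = γ

By Euler-Maclaurin, H_m = ln m + γ + O(1/m). So
  H_{29n} − ln(29n) = ln(29n) + γ − ln(29n) + O(1/n)
                       = ln(29/29) + γ + O(1/n).
Hence the limit is γ (since ln 1 = 0).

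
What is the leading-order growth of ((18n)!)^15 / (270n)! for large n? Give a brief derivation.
((18n)!)^15/(270n)! ~ ((2π·18n)^(14/2) / sqrt(15)) · 15^(−15·18n)  →  0

Write N = 18n. Stirling: N! ~ sqrt(2π N)(N/e)^N and (15N)! ~ sqrt(2π·15N)·(15N/e)^(15N).
  (N!)^15/(15N)! ~ (2π N)^(15/2) (N/e)^(15N) / [sqrt(2π·15N) (15N/e)^(15N)]
     = (2π N)^(15/2) / sqrt(2π·15N) · (N/(15N))^(15N)
     = (2π N)^((15−1)/2) / sqrt(15) · 15^(−15N).
Since 15^15 > 1, the factor 15^(−15N) decays exponentially, so the ratio → 0. Substituting N = 18n gives the stated form.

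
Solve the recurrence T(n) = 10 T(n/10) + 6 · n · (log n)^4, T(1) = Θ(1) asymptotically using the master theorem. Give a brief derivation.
T(n) = Θ(n · (log n)^5)

Here log_10 10 = 1 and f(n) = 6 · n · (log n)^4 = Θ(n^(log_10 10) · (log n)^4). This is the extended Case 2 of the master theorem (f matches the critical exponent up to log factors), giving T(n) = Θ(n^(log_10 10) · (log n)^(4+1)) = Θ(n · (log n)^5).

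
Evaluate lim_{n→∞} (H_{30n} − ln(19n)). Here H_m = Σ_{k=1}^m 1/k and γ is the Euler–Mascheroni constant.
lim = ln(30/19) + γ

By Euler-Maclaurin, H_m = ln m + γ + O(1/m). So
  H_{30n} − ln(19n) = ln(30n) + γ − ln(19n) + O(1/n)
                       = ln(30/19) + γ + O(1/n).
Hence the limit is ln(30/19) + γ.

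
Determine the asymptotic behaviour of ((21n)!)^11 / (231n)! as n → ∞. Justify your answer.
((21n)!)^11/(231n)! ~ ((2π·21n)^(10/2) / sqrt(11)) · 11^(−11·21n)  →  0

Write N = 21n. Stirling: N! ~ sqrt(2π N)(N/e)^N and (11N)! ~ sqrt(2π·11N)·(11N/e)^(11N).
  (N!)^11/(11N)! ~ (2π N)^(11/2) (N/e)^(11N) / [sqrt(2π·11N) (11N/e)^(11N)]
     = (2π N)^(11/2) / sqrt(2π·11N) · (N/(11N))^(11N)
     = (2π N)^((11−1)/2) / sqrt(11) · 11^(−11N).
Since 11^11 > 1, the factor 11^(−11N) decays exponentially, so the ratio → 0. Substituting N = 21n gives the stated form.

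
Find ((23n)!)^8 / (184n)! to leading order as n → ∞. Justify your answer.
((23n)!)^8/(184n)! ~ ((2π·23n)^(7/2) / sqrt(8)) · 8^(−8·23n)  →  0

Write N = 23n. Stirling: N! ~ sqrt(2π N)(N/e)^N and (8N)! ~ sqrt(2π·8N)·(8N/e)^(8N).
  (N!)^8/(8N)! ~ (2π N)^(8/2) (N/e)^(8N) / [sqrt(2π·8N) (8N/e)^(8N)]
     = (2π N)^(8/2) / sqrt(2π·8N) · (N/(8N))^(8N)
     = (2π N)^((8−1)/2) / sqrt(8) · 8^(−8N).
Since 8^8 > 1, the factor 8^(−8N) decays exponentially, so the ratio → 0. Substituting N = 23n gives the stated form.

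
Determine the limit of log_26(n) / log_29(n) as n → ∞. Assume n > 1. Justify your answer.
lim = ln(29) / ln(26) = log_26(29)

Change of base: log_26(n) = ln n / ln 26 and log_29(n) = ln n / ln 29. The ratio is (ln n / ln 26) · (ln 29 / ln n) = ln 29 / ln 26, a constant independent of n. So the limit is ln 29 / ln 26 = log_26(29).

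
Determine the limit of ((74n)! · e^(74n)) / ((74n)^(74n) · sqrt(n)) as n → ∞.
lim = sqrt(2π·74)

Stirling: (74n)! ~ sqrt(2π·74n) · (74n/e)^(74n). Hence
  (74n)! · e^(74n) / (74n)^(74n) ~ sqrt(2π·74n).
Dividing by sqrt(n): sqrt(2π·74n) / sqrt(n) = sqrt(2π·74) · n^((1−1)/2), so the limit is sqrt(2π·74).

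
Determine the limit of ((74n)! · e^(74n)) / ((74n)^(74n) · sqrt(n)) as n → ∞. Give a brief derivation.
lim = sqrt(2π·74)

Stirling: (74n)! ~ sqrt(2π·74n) · (74n/e)^(74n). Hence
  (74n)! · e^(74n) / (74n)^(74n) ~ sqrt(2π·74n).
Dividing by sqrt(n): sqrt(2π·74n) / sqrt(n) = sqrt(2π·74) · n^((1−1)/2), so the limit is sqrt(2π·74).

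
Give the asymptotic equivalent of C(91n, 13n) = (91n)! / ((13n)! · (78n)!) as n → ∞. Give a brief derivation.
C(91n, 13n) ~ (823543/46656)^(13n) · sqrt(7/(12π·13n))

Write N = 13n. Apply Stirling to each factorial:
  (7N)! ~ sqrt(2π·7N) · (7N/e)^(7N),
  N! ~ sqrt(2π N) · (N/e)^N,
  (6N)! ~ sqrt(2π·6N) · (6N/e)^(6N).
The exponential factors combine to (7N)^(7N) / (N^N · (6N)^(6N)) = 7^(7N)/6^(6N) = (7^7/6^6)^N = (823543/46656)^N.
The square-root prefactors combine to sqrt(2π·7N) / (sqrt(2π N)·sqrt(2π·6N)) = sqrt(7 / (2π·6·N)) = sqrt(7/(12π·13n)).
Substituting N = 13n: C(91n, 13n) ~ (823543/46656)^(13n) · sqrt(7/(12π·13n)).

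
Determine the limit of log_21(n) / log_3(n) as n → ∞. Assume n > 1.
lim = ln(3) / ln(21) = log_21(3)

Change of base: log_21(n) = ln n / ln 21 and log_3(n) = ln n / ln 3. The ratio is (ln n / ln 21) · (ln 3 / ln n) = ln 3 / ln 21, a constant independent of n. So the limit is ln 3 / ln 21 = log_21(3).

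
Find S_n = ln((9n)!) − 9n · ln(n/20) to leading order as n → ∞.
S_n ~ 9n · (ln 180 − 1) + O(ln n)

Stirling: ln((9n)!) = 9n ln(9n) − 9n + O(ln n).
  S_n = 9n ln(9n) − 9n − 9n ln(n/20) + O(ln n)
      = 9n ln(9n) − 9n ln n + 9n ln 20 − 9n + O(ln n)
      = 9n ln 9 + 9n ln 20 − 9n + O(ln n)
      = 9n (ln 180 − 1) + O(ln n).
Numerically ln(180) − 1 ≈ 4.1930.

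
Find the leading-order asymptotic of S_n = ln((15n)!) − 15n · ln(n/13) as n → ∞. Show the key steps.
S_n ~ 15n · (ln 195 − 1) + O(ln n)

Stirling: ln((15n)!) = 15n ln(15n) − 15n + O(ln n).
  S_n = 15n ln(15n) − 15n − 15n ln(n/13) + O(ln n)
      = 15n ln(15n) − 15n ln n + 15n ln 13 − 15n + O(ln n)
      = 15n ln 15 + 15n ln 13 − 15n + O(ln n)
      = 15n (ln 195 − 1) + O(ln n).
Numerically ln(195) − 1 ≈ 4.2730.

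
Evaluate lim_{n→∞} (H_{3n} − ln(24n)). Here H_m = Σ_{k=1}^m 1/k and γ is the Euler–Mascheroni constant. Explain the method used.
lim = −ln 8 + γ

By Euler-Maclaurin, H_m = ln m + γ + O(1/m). So
  H_{3n} − ln(24n) = ln(3n) + γ − ln(24n) + O(1/n)
                       = ln(3/24) + γ + O(1/n).
Hence the limit is ln(3/24) + γ (= −ln 8).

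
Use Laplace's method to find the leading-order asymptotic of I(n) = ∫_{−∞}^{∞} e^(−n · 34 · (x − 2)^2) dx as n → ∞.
I(n) = sqrt(π/(34n))

Here φ(x) = 34 · (x − 2)^2 has its unique minimum at x* = 2 with φ(x*) = 0 and φ''(x*) = 68. Laplace's method gives
  I(n) ~ e^(−n φ(x*)) · sqrt(2π / (n · φ''(x*))) = sqrt(2π / (68n)) = sqrt(π/(34n)).
This is exact: substituting u = (x − 2)·sqrt(34n) gives I(n) = (1/sqrt(34n)) ∫_{−∞}^{∞} e^(−u^2) du = sqrt(π/(34n)).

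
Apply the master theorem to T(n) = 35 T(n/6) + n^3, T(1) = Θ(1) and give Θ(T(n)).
T(n) = Θ(n^3)

log_6 35 ≈ 1.984. f(n) = n^3 dominates n^(log_6 35) since 3 > 1.984, and the regularity condition a·f(n/b) = 35·(n/6)^3 = (35/216)·n^3 ≤ c·f(n) holds with c = 35/216 ≈ 0.162 < 1. So this is Case 3: T(n) = Θ(f(n)) = Θ(n^3).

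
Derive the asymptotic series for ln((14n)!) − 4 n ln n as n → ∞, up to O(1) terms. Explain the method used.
ln((14n)!) − 4 n ln n = 10 n ln n + 14(ln 14 − 1) n + (1/2) ln(2π·14n) + O(1/n)

Stirling: ln((14n)!) = 14n ln(14n) − 14n + (1/2) ln(2π·14n) + O(1/n).
Expand 14n ln(14n) = 14n (ln n + ln 14) = 14n ln n + 14n ln 14.
Subtract 4n ln n: leading term is (14 − 4) n ln n = 10 n ln n. The next term is 14n ln 14 − 14n = 14(ln 14 − 1) n. Then the (1/2) ln(2π·14n) correction.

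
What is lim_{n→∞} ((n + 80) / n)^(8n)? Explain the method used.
lim = e^640

Rewrite as (1 + 80/n)^(8n). By the standard limit (1 + x/n)^n → e^x, we have (1 + 80/n)^n → e^80, and raising to the 8th power gives e^640.
More precisely, ln[(1 + 80/n)^(8n)] = 8n · ln(1 + 80/n) = 8n · (80/n + O(1/n^2)) = 640 + O(1/n) → 640.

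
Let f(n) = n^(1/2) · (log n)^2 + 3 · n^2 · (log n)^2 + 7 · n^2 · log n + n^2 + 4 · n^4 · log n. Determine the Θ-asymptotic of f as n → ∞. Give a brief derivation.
f(n) ∈ Θ(n^4 · log n)

Compare the terms by growth order. For large n, n^a · (log n)^b dominates n^a' · (log n)^b' iff a > a', or (a = a' and b > b'). Ranking the 5 terms shows the dominant one is 4 · n^4 · log n. Hence f(n) ∈ Θ(n^4 · log n).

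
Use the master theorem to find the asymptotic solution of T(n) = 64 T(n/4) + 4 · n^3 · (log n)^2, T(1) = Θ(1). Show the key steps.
T(n) = Θ(n^3 · (log n)^3)

Here log_4 64 = 3 and f(n) = 4 · n^3 · (log n)^2 = Θ(n^(log_4 64) · (log n)^2). This is the extended Case 2 of the master theorem (f matches the critical exponent up to log factors), giving T(n) = Θ(n^(log_4 64) · (log n)^(2+1)) = Θ(n^3 · (log n)^3).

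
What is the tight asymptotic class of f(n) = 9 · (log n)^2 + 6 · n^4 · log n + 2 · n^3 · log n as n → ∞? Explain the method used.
f(n) ∈ Θ(n^4 · log n)

Compare the terms by growth order. For large n, n^a · (log n)^b dominates n^a' · (log n)^b' iff a > a', or (a = a' and b > b'). Ranking the 3 terms shows the dominant one is 6 · n^4 · log n. Hence f(n) ∈ Θ(n^4 · log n).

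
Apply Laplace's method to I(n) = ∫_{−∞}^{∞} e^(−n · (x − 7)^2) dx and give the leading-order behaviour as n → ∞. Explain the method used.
I(n) = sqrt(π/n)

Here φ(x) = (x − 7)^2 has its unique minimum at x* = 7 with φ(x*) = 0 and φ''(x*) = 2. Laplace's method gives
  I(n) ~ e^(−n φ(x*)) · sqrt(2π / (n · φ''(x*))) = sqrt(2π / (2n)) = sqrt(π/n).
This is exact: substituting u = (x − 7)·sqrt(n) gives I(n) = (1/sqrt(n)) ∫_{−∞}^{∞} e^(−u^2) du = sqrt(π/n).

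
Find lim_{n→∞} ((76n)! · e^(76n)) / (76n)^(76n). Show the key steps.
lim = ∞

Stirling: (76n)! ~ sqrt(2π·76n) · (76n/e)^(76n). Hence
  (76n)! · e^(76n) / (76n)^(76n) ~ sqrt(2π·76n) = sqrt(2π·76) · sqrt(n) → ∞.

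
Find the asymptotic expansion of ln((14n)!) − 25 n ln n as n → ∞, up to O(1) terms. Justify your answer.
ln((14n)!) − 25 n ln n = −11 n ln n + 14(ln 14 − 1) n + (1/2) ln(2π·14n) + O(1/n)

Stirling: ln((14n)!) = 14n ln(14n) − 14n + (1/2) ln(2π·14n) + O(1/n).
Expand 14n ln(14n) = 14n (ln n + ln 14) = 14n ln n + 14n ln 14.
Subtract 25n ln n: leading term is (14 − 25) n ln n = −11 n ln n. The next term is 14n ln 14 − 14n = 14(ln 14 − 1) n. Then the (1/2) ln(2π·14n) correction.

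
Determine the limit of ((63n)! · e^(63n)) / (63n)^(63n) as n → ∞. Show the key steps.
lim = ∞

Stirling: (63n)! ~ sqrt(2π·63n) · (63n/e)^(63n). Hence
  (63n)! · e^(63n) / (63n)^(63n) ~ sqrt(2π·63n) = sqrt(2π·63) · sqrt(n) → ∞.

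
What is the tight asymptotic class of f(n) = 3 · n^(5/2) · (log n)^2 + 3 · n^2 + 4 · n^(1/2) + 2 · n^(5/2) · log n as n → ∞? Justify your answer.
f(n) ∈ Θ(n^(5/2) · (log n)^2)

Compare the terms by growth order. For large n, n^a · (log n)^b dominates n^a' · (log n)^b' iff a > a', or (a = a' and b > b'). Ranking the 4 terms shows the dominant one is 3 · n^(5/2) · (log n)^2. Hence f(n) ∈ Θ(n^(5/2) · (log n)^2).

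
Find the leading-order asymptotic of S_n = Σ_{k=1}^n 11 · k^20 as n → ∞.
S_n ~ 11 · n^21 / 21

By integral comparison (Euler-Maclaurin), Σ_{k=1}^n 11 · k^20 = 11 · ∫_0^n x^20 dx + O(n^20) = 11 · n^21/21 + O(n^20). (Equivalently, Faulhaber's formula gives the same leading term.)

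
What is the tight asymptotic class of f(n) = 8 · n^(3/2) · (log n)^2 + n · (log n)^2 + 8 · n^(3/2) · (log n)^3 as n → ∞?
f(n) ∈ Θ(n^(3/2) · (log n)^3)

Compare the terms by growth order. For large n, n^a · (log n)^b dominates n^a' · (log n)^b' iff a > a', or (a = a' and b > b'). Ranking the 3 terms shows the dominant one is 8 · n^(3/2) · (log n)^3. Hence f(n) ∈ Θ(n^(3/2) · (log n)^3).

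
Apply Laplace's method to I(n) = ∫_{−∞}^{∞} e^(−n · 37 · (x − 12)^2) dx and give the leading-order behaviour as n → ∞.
I(n) = sqrt(π/(37n))

Here φ(x) = 37 · (x − 12)^2 has its unique minimum at x* = 12 with φ(x*) = 0 and φ''(x*) = 74. Laplace's method gives
  I(n) ~ e^(−n φ(x*)) · sqrt(2π / (n · φ''(x*))) = sqrt(2π / (74n)) = sqrt(π/(37n)).
This is exact: substituting u = (x − 12)·sqrt(37n) gives I(n) = (1/sqrt(37n)) ∫_{−∞}^{∞} e^(−u^2) du = sqrt(π/(37n)).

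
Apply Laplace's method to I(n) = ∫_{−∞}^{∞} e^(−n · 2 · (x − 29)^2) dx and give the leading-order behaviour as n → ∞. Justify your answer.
I(n) = sqrt(π/(2n))

Here φ(x) = 2 · (x − 29)^2 has its unique minimum at x* = 29 with φ(x*) = 0 and φ''(x*) = 4. Laplace's method gives
  I(n) ~ e^(−n φ(x*)) · sqrt(2π / (n · φ''(x*))) = sqrt(2π / (4n)) = sqrt(π/(2n)).
This is exact: substituting u = (x − 29)·sqrt(2n) gives I(n) = (1/sqrt(2n)) ∫_{−∞}^{∞} e^(−u^2) du = sqrt(π/(2n)).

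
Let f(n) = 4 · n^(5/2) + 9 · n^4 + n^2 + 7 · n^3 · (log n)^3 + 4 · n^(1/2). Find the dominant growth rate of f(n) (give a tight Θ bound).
f(n) ∈ Θ(n^4)

Compare the terms by growth order. For large n, n^a · (log n)^b dominates n^a' · (log n)^b' iff a > a', or (a = a' and b > b'). Ranking the 5 terms shows the dominant one is 9 · n^4. Hence f(n) ∈ Θ(n^4).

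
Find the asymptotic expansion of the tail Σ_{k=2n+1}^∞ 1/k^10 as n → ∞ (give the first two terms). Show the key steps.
Σ_{k>2n} 1/k^10 = 1/(9 · (2n)^9) − 1/(2 · (2n)^10) + O(1/(2n)^11)

Compare to the integral: ∫_{2n}^∞ x^(−10) dx = [−x^(−9)/9]_{2n}^∞ = 1/((10−1)·(2n)^9). The Euler-Maclaurin correction adds −f(2n)/2 = −1/(2·(2n)^10). Euler-Maclaurin then gives
  Σ_{k>2n} 1/k^10 = ∫_{2n}^∞ dx/x^10 − 1/(2·(2n)^10) + O(1/(2n)^11).
(Equivalently this is ζ(10) − Σ_{k≤2n} 1/k^10.)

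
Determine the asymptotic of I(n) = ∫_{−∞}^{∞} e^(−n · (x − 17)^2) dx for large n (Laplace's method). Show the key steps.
I(n) = sqrt(π/n)

Here φ(x) = (x − 17)^2 has its unique minimum at x* = 17 with φ(x*) = 0 and φ''(x*) = 2. Laplace's method gives
  I(n) ~ e^(−n φ(x*)) · sqrt(2π / (n · φ''(x*))) = sqrt(2π / (2n)) = sqrt(π/n).
This is exact: substituting u = (x − 17)·sqrt(n) gives I(n) = (1/sqrt(n)) ∫_{−∞}^{∞} e^(−u^2) du = sqrt(π/n).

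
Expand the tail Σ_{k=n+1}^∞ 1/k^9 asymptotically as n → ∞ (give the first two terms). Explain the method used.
Σ_{k>n} 1/k^9 = 1/(8 · n^8) − 1/(2 · n^9) + O(1/n^10)

Compare to the integral: ∫_{n}^∞ x^(−9) dx = [−x^(−8)/8]_{n}^∞ = 1/((9−1)·n^8). The Euler-Maclaurin correction adds −f(n)/2 = −1/(2·n^9). Euler-Maclaurin then gives
  Σ_{k>n} 1/k^9 = ∫_{n}^∞ dx/x^9 − 1/(2·n^9) + O(1/n^10).
(Equivalently this is ζ(9) − Σ_{k≤n} 1/k^9.)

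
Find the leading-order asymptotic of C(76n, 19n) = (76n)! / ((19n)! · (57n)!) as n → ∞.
C(76n, 19n) ~ (256/27)^(19n) · sqrt(2/(3π·19n))

Write N = 19n. Apply Stirling to each factorial:
  (4N)! ~ sqrt(2π·4N) · (4N/e)^(4N),
  N! ~ sqrt(2π N) · (N/e)^N,
  (3N)! ~ sqrt(2π·3N) · (3N/e)^(3N).
The exponential factors combine to (4N)^(4N) / (N^N · (3N)^(3N)) = 4^(4N)/3^(3N) = (4^4/3^3)^N = (256/27)^N.
The square-root prefactors combine to sqrt(2π·4N) / (sqrt(2π N)·sqrt(2π·3N)) = sqrt(4 / (2π·3·N)) = sqrt(2/(3π·19n)).
Substituting N = 19n: C(76n, 19n) ~ (256/27)^(19n) · sqrt(2/(3π·19n)).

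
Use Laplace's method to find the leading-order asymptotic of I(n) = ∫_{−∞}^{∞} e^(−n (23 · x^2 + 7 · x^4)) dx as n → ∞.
I(n) ~ sqrt(π/(23n))

φ(x) = 23 · x^2 + 7 · x^4 has its unique global minimum at x* = 0 (since φ'(x) = 46x + 28x^3 = 0 only at x = 0 for real x with both coefficients positive, and φ → ∞ as |x| → ∞). At x* = 0, φ(0) = 0 and φ''(0) = 46. Laplace's method then gives
  I(n) ~ sqrt(2π / (n · φ''(0))) · e^(−n φ(0)) = sqrt(2π / (46n)) = sqrt(π/(23n)).
The 7 · x^4 term contributes only at subleading order (an O(1/n) relative correction).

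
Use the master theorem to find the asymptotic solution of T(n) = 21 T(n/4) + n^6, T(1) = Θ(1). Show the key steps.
T(n) = Θ(n^6)

log_4 21 ≈ 2.196. f(n) = n^6 dominates n^(log_4 21) since 6 > 2.196, and the regularity condition a·f(n/b) = 21·(n/4)^6 = (21/4096)·n^6 ≤ c·f(n) holds with c = 21/4096 ≈ 0.00513 < 1. So this is Case 3: T(n) = Θ(f(n)) = Θ(n^6).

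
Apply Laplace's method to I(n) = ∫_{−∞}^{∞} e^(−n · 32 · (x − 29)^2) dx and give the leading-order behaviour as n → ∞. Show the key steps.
I(n) = sqrt(π/(32n))

Here φ(x) = 32 · (x − 29)^2 has its unique minimum at x* = 29 with φ(x*) = 0 and φ''(x*) = 64. Laplace's method gives
  I(n) ~ e^(−n φ(x*)) · sqrt(2π / (n · φ''(x*))) = sqrt(2π / (64n)) = sqrt(π/(32n)).
This is exact: substituting u = (x − 29)·sqrt(32n) gives I(n) = (1/sqrt(32n)) ∫_{−∞}^{∞} e^(−u^2) du = sqrt(π/(32n)).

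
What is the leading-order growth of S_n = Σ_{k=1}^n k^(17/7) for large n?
S_n ~ (7/24) · n^(24/7)

Integral comparison: Σ_{k=1}^n k^(17/7) = ∫_0^n x^(17/7) dx + O(n^(17/7)). The integral is n^(1 + 17/7) / (1 + 17/7) = n^((17+7)/7) / ((17+7)/7) = (7/24) · n^(24/7).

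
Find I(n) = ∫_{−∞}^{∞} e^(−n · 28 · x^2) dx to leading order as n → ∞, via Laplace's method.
I(n) = sqrt(π/(28n))

Here φ(x) = 28 · x^2 has its unique minimum at x* = 0 with φ(x*) = 0 and φ''(x*) = 56. Laplace's method gives
  I(n) ~ e^(−n φ(x*)) · sqrt(2π / (n · φ''(x*))) = sqrt(2π / (56n)) = sqrt(π/(28n)).
This is exact: substituting u = (x − 0)·sqrt(28n) gives I(n) = (1/sqrt(28n)) ∫_{−∞}^{∞} e^(−u^2) du = sqrt(π/(28n)).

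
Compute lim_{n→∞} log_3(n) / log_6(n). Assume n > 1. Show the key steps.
lim = ln(6) / ln(3) = log_3(6)

Change of base: log_3(n) = ln n / ln 3 and log_6(n) = ln n / ln 6. The ratio is (ln n / ln 3) · (ln 6 / ln n) = ln 6 / ln 3, a constant independent of n. So the limit is ln 6 / ln 3 = log_3(6).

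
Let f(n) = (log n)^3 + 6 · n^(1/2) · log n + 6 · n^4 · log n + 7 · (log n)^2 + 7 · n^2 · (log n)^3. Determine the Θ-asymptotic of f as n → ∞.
f(n) ∈ Θ(n^4 · log n)

Compare the terms by growth order. For large n, n^a · (log n)^b dominates n^a' · (log n)^b' iff a > a', or (a = a' and b > b'). Ranking the 5 terms shows the dominant one is 6 · n^4 · log n. Hence f(n) ∈ Θ(n^4 · log n).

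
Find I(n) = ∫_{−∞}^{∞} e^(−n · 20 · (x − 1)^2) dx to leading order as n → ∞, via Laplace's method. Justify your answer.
I(n) = sqrt(π/(20n))

Here φ(x) = 20 · (x − 1)^2 has its unique minimum at x* = 1 with φ(x*) = 0 and φ''(x*) = 40. Laplace's method gives
  I(n) ~ e^(−n φ(x*)) · sqrt(2π / (n · φ''(x*))) = sqrt(2π / (40n)) = sqrt(π/(20n)).
This is exact: substituting u = (x − 1)·sqrt(20n) gives I(n) = (1/sqrt(20n)) ∫_{−∞}^{∞} e^(−u^2) du = sqrt(π/(20n)).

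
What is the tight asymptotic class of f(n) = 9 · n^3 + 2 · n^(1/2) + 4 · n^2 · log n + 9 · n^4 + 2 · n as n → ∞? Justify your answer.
f(n) ∈ Θ(n^4)

Compare the terms by growth order. For large n, n^a · (log n)^b dominates n^a' · (log n)^b' iff a > a', or (a = a' and b > b'). Ranking the 5 terms shows the dominant one is 9 · n^4. Hence f(n) ∈ Θ(n^4).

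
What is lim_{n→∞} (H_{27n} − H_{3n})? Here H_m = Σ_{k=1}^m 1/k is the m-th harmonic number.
lim = ln(27/3) = ln 9

Euler-Maclaurin gives H_m = ln m + γ + 1/(2m) + O(1/m^2). The γ and O(1/m) terms cancel in the difference:
  H_{27n} − H_{3n} = ln(27n) − ln(3n) + O(1/n) = ln(27/3) + O(1/n).
Hence the limit is ln(27/3) = ln 9.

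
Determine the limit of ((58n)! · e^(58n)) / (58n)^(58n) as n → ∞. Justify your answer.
lim = ∞

Stirling: (58n)! ~ sqrt(2π·58n) · (58n/e)^(58n). Hence
  (58n)! · e^(58n) / (58n)^(58n) ~ sqrt(2π·58n) = sqrt(2π·58) · sqrt(n) → ∞.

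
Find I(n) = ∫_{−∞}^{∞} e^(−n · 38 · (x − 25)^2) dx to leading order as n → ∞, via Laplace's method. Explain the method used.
I(n) = sqrt(π/(38n))

Here φ(x) = 38 · (x − 25)^2 has its unique minimum at x* = 25 with φ(x*) = 0 and φ''(x*) = 76. Laplace's method gives
  I(n) ~ e^(−n φ(x*)) · sqrt(2π / (n · φ''(x*))) = sqrt(2π / (76n)) = sqrt(π/(38n)).
This is exact: substituting u = (x − 25)·sqrt(38n) gives I(n) = (1/sqrt(38n)) ∫_{−∞}^{∞} e^(−u^2) du = sqrt(π/(38n)).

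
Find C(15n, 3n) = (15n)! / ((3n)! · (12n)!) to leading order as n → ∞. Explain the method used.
C(15n, 3n) ~ (3125/256)^(3n) · sqrt(5/(8π·3n))

Write N = 3n. Apply Stirling to each factorial:
  (5N)! ~ sqrt(2π·5N) · (5N/e)^(5N),
  N! ~ sqrt(2π N) · (N/e)^N,
  (4N)! ~ sqrt(2π·4N) · (4N/e)^(4N).
The exponential factors combine to (5N)^(5N) / (N^N · (4N)^(4N)) = 5^(5N)/4^(4N) = (5^5/4^4)^N = (3125/256)^N.
The square-root prefactors combine to sqrt(2π·5N) / (sqrt(2π N)·sqrt(2π·4N)) = sqrt(5 / (2π·4·N)) = sqrt(5/(8π·3n)).
Substituting N = 3n: C(15n, 3n) ~ (3125/256)^(3n) · sqrt(5/(8π·3n)).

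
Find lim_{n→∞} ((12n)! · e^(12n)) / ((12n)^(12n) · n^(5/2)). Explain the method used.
lim = 0

Stirling: (12n)! ~ sqrt(2π·12n) · (12n/e)^(12n). Hence
  (12n)! · e^(12n) / (12n)^(12n) ~ sqrt(2π·12n).
Dividing by n^(5/2): sqrt(2π·12n) / n^(5/2) = sqrt(2π·12) · n^((1−5)/2), so the expression behaves like sqrt(2π·12) · n^((1−5)/2) → 0.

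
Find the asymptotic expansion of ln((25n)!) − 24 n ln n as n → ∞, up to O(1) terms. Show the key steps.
ln((25n)!) − 24 n ln n = n ln n + 25(ln 25 − 1) n + (1/2) ln(2π·25n) + O(1/n)

Stirling: ln((25n)!) = 25n ln(25n) − 25n + (1/2) ln(2π·25n) + O(1/n).
Expand 25n ln(25n) = 25n (ln n + ln 25) = 25n ln n + 25n ln 25.
Subtract 24n ln n: leading term is (25 − 24) n ln n = n ln n. The next term is 25n ln 25 − 25n = 25(ln 25 − 1) n. Then the (1/2) ln(2π·25n) correction.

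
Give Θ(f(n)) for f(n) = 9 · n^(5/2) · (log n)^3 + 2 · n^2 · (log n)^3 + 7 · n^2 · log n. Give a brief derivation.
f(n) ∈ Θ(n^(5/2) · (log n)^3)

Compare the terms by growth order. For large n, n^a · (log n)^b dominates n^a' · (log n)^b' iff a > a', or (a = a' and b > b'). Ranking the 3 terms shows the dominant one is 9 · n^(5/2) · (log n)^3. Hence f(n) ∈ Θ(n^(5/2) · (log n)^3).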